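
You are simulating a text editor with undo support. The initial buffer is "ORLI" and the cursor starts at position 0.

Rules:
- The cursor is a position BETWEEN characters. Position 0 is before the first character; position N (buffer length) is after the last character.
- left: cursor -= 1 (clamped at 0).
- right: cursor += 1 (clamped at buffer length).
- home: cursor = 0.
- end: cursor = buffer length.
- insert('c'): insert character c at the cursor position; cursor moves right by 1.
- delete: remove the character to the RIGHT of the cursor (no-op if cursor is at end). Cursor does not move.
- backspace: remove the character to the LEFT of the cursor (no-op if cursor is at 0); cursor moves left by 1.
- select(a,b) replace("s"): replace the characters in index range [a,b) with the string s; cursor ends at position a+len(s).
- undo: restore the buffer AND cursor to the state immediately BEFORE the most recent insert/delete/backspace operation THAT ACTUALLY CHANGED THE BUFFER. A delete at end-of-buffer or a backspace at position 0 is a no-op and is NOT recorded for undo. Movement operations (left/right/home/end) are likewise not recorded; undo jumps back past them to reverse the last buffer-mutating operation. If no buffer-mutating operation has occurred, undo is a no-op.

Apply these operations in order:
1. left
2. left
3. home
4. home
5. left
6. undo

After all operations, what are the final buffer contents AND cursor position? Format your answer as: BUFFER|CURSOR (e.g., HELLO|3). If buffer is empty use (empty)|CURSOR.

Answer: ORLI|0

Derivation:
After op 1 (left): buf='ORLI' cursor=0
After op 2 (left): buf='ORLI' cursor=0
After op 3 (home): buf='ORLI' cursor=0
After op 4 (home): buf='ORLI' cursor=0
After op 5 (left): buf='ORLI' cursor=0
After op 6 (undo): buf='ORLI' cursor=0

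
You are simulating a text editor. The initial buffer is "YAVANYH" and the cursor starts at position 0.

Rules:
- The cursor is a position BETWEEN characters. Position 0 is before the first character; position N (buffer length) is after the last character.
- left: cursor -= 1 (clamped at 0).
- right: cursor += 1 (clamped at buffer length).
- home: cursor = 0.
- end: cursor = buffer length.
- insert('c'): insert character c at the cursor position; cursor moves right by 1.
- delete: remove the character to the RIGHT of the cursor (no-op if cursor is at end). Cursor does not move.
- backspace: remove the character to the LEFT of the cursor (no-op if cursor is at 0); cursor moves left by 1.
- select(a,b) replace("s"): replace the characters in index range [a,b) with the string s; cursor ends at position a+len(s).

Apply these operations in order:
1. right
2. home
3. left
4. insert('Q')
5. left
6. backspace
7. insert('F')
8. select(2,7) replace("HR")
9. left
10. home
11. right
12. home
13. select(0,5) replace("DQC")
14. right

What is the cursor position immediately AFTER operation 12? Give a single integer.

Answer: 0

Derivation:
After op 1 (right): buf='YAVANYH' cursor=1
After op 2 (home): buf='YAVANYH' cursor=0
After op 3 (left): buf='YAVANYH' cursor=0
After op 4 (insert('Q')): buf='QYAVANYH' cursor=1
After op 5 (left): buf='QYAVANYH' cursor=0
After op 6 (backspace): buf='QYAVANYH' cursor=0
After op 7 (insert('F')): buf='FQYAVANYH' cursor=1
After op 8 (select(2,7) replace("HR")): buf='FQHRYH' cursor=4
After op 9 (left): buf='FQHRYH' cursor=3
After op 10 (home): buf='FQHRYH' cursor=0
After op 11 (right): buf='FQHRYH' cursor=1
After op 12 (home): buf='FQHRYH' cursor=0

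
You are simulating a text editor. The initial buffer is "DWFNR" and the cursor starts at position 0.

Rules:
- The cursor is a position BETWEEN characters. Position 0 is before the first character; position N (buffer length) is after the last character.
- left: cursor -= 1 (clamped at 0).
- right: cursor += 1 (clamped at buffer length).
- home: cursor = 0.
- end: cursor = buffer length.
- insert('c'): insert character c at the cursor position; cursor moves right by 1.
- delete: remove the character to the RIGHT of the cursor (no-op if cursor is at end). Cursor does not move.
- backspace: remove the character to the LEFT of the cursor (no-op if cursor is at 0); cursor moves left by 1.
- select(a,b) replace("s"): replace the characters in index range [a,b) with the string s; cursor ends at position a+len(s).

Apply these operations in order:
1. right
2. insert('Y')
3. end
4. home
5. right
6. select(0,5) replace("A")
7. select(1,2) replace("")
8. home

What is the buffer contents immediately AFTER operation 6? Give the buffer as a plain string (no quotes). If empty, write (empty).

Answer: AR

Derivation:
After op 1 (right): buf='DWFNR' cursor=1
After op 2 (insert('Y')): buf='DYWFNR' cursor=2
After op 3 (end): buf='DYWFNR' cursor=6
After op 4 (home): buf='DYWFNR' cursor=0
After op 5 (right): buf='DYWFNR' cursor=1
After op 6 (select(0,5) replace("A")): buf='AR' cursor=1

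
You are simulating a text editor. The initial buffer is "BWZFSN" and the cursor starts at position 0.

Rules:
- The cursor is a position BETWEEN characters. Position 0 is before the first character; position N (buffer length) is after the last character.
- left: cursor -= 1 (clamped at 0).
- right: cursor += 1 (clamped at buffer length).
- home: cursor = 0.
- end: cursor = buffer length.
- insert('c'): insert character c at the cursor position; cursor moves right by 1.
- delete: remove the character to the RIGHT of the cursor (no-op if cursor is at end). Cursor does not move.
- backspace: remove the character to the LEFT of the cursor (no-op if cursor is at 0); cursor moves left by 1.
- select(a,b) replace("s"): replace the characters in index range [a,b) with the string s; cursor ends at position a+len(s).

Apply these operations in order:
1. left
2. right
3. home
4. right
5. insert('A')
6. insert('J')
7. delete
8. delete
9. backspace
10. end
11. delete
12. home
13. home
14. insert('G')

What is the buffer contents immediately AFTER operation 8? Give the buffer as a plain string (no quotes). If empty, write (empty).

Answer: BAJFSN

Derivation:
After op 1 (left): buf='BWZFSN' cursor=0
After op 2 (right): buf='BWZFSN' cursor=1
After op 3 (home): buf='BWZFSN' cursor=0
After op 4 (right): buf='BWZFSN' cursor=1
After op 5 (insert('A')): buf='BAWZFSN' cursor=2
After op 6 (insert('J')): buf='BAJWZFSN' cursor=3
After op 7 (delete): buf='BAJZFSN' cursor=3
After op 8 (delete): buf='BAJFSN' cursor=3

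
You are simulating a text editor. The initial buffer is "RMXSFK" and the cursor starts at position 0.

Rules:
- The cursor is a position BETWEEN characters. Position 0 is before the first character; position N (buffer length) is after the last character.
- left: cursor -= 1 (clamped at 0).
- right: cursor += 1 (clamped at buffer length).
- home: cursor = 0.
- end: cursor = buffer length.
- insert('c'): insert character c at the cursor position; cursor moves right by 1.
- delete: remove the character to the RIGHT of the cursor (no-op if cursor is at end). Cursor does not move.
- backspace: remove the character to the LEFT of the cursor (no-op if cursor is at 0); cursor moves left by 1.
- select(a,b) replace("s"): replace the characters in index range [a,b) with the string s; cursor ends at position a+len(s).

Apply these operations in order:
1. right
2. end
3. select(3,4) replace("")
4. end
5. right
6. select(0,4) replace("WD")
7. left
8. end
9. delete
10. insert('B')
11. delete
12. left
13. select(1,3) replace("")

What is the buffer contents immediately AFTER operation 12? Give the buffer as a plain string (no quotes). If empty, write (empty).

After op 1 (right): buf='RMXSFK' cursor=1
After op 2 (end): buf='RMXSFK' cursor=6
After op 3 (select(3,4) replace("")): buf='RMXFK' cursor=3
After op 4 (end): buf='RMXFK' cursor=5
After op 5 (right): buf='RMXFK' cursor=5
After op 6 (select(0,4) replace("WD")): buf='WDK' cursor=2
After op 7 (left): buf='WDK' cursor=1
After op 8 (end): buf='WDK' cursor=3
After op 9 (delete): buf='WDK' cursor=3
After op 10 (insert('B')): buf='WDKB' cursor=4
After op 11 (delete): buf='WDKB' cursor=4
After op 12 (left): buf='WDKB' cursor=3

Answer: WDKB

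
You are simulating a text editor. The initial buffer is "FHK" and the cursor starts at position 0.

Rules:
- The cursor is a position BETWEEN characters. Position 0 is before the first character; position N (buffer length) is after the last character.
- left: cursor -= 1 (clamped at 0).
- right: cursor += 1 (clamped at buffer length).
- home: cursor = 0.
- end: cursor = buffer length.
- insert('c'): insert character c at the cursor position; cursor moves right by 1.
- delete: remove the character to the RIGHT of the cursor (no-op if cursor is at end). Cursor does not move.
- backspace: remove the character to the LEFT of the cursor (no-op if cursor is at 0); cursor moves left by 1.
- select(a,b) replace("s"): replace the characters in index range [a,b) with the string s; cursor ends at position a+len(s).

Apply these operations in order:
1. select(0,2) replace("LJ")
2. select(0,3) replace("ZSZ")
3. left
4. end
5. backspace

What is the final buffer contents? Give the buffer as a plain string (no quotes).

Answer: ZS

Derivation:
After op 1 (select(0,2) replace("LJ")): buf='LJK' cursor=2
After op 2 (select(0,3) replace("ZSZ")): buf='ZSZ' cursor=3
After op 3 (left): buf='ZSZ' cursor=2
After op 4 (end): buf='ZSZ' cursor=3
After op 5 (backspace): buf='ZS' cursor=2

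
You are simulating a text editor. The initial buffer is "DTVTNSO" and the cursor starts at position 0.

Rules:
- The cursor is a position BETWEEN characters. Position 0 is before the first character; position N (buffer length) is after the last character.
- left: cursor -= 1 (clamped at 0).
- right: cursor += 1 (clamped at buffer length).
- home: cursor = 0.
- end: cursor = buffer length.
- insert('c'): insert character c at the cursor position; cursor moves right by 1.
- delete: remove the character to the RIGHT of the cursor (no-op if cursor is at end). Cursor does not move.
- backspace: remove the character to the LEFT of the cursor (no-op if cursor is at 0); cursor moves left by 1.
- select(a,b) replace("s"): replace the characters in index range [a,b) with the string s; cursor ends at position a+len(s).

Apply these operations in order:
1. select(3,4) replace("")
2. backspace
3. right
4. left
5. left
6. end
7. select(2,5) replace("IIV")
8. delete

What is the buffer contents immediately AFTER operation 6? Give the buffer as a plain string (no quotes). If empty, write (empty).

After op 1 (select(3,4) replace("")): buf='DTVNSO' cursor=3
After op 2 (backspace): buf='DTNSO' cursor=2
After op 3 (right): buf='DTNSO' cursor=3
After op 4 (left): buf='DTNSO' cursor=2
After op 5 (left): buf='DTNSO' cursor=1
After op 6 (end): buf='DTNSO' cursor=5

Answer: DTNSO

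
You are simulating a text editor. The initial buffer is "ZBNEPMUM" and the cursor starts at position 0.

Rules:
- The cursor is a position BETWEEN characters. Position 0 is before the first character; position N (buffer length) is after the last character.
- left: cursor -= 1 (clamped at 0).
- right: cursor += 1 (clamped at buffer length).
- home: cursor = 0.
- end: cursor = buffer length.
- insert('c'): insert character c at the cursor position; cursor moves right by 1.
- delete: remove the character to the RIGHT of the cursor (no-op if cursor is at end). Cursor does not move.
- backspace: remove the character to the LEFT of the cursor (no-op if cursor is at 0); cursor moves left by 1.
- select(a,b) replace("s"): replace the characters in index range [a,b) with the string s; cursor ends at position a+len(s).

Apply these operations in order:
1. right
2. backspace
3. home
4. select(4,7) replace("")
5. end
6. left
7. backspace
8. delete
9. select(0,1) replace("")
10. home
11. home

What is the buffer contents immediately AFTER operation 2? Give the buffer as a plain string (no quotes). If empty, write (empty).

Answer: BNEPMUM

Derivation:
After op 1 (right): buf='ZBNEPMUM' cursor=1
After op 2 (backspace): buf='BNEPMUM' cursor=0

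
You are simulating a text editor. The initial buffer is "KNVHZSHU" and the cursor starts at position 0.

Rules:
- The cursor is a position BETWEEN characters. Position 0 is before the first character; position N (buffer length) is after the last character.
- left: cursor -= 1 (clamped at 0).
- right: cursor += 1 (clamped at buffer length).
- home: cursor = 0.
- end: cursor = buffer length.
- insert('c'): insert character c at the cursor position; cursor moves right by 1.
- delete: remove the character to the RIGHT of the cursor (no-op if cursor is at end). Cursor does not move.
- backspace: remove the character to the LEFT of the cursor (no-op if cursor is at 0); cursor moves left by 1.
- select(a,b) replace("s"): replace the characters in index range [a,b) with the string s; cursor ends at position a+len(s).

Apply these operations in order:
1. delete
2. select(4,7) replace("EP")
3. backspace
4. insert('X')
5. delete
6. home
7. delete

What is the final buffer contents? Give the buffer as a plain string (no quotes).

After op 1 (delete): buf='NVHZSHU' cursor=0
After op 2 (select(4,7) replace("EP")): buf='NVHZEP' cursor=6
After op 3 (backspace): buf='NVHZE' cursor=5
After op 4 (insert('X')): buf='NVHZEX' cursor=6
After op 5 (delete): buf='NVHZEX' cursor=6
After op 6 (home): buf='NVHZEX' cursor=0
After op 7 (delete): buf='VHZEX' cursor=0

Answer: VHZEX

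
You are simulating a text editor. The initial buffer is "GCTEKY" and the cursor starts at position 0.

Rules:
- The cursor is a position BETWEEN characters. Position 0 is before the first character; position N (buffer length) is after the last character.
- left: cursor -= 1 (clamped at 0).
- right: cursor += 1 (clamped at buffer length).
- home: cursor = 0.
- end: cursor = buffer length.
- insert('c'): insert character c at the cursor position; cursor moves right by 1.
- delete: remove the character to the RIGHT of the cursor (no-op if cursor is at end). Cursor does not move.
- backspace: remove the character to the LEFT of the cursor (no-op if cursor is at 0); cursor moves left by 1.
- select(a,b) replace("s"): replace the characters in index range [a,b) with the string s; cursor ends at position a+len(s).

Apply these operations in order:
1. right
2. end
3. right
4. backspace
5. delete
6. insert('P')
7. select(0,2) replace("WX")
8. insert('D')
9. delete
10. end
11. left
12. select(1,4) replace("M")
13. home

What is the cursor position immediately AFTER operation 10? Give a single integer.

Answer: 6

Derivation:
After op 1 (right): buf='GCTEKY' cursor=1
After op 2 (end): buf='GCTEKY' cursor=6
After op 3 (right): buf='GCTEKY' cursor=6
After op 4 (backspace): buf='GCTEK' cursor=5
After op 5 (delete): buf='GCTEK' cursor=5
After op 6 (insert('P')): buf='GCTEKP' cursor=6
After op 7 (select(0,2) replace("WX")): buf='WXTEKP' cursor=2
After op 8 (insert('D')): buf='WXDTEKP' cursor=3
After op 9 (delete): buf='WXDEKP' cursor=3
After op 10 (end): buf='WXDEKP' cursor=6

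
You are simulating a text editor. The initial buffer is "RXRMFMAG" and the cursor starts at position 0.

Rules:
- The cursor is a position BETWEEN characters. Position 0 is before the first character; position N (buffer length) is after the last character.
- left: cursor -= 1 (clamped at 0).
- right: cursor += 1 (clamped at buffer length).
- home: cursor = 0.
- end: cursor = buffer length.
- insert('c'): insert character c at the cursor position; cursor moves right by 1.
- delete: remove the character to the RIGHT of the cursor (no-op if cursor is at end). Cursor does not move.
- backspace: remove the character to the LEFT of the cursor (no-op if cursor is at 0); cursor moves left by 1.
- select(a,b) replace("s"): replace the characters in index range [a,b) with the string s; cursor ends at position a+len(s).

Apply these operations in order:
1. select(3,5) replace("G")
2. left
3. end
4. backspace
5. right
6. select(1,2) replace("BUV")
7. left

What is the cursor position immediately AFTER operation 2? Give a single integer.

After op 1 (select(3,5) replace("G")): buf='RXRGMAG' cursor=4
After op 2 (left): buf='RXRGMAG' cursor=3

Answer: 3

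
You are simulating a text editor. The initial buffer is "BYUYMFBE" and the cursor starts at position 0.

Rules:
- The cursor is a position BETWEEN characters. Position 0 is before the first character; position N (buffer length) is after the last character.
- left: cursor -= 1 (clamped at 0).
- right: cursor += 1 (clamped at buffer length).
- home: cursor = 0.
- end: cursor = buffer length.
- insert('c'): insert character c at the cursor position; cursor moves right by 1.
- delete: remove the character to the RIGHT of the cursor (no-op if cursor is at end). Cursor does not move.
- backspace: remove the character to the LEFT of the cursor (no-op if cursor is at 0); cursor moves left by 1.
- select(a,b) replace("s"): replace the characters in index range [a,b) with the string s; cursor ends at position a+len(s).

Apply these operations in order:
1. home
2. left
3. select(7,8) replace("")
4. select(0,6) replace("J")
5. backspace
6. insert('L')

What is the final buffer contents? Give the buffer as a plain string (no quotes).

Answer: LB

Derivation:
After op 1 (home): buf='BYUYMFBE' cursor=0
After op 2 (left): buf='BYUYMFBE' cursor=0
After op 3 (select(7,8) replace("")): buf='BYUYMFB' cursor=7
After op 4 (select(0,6) replace("J")): buf='JB' cursor=1
After op 5 (backspace): buf='B' cursor=0
After op 6 (insert('L')): buf='LB' cursor=1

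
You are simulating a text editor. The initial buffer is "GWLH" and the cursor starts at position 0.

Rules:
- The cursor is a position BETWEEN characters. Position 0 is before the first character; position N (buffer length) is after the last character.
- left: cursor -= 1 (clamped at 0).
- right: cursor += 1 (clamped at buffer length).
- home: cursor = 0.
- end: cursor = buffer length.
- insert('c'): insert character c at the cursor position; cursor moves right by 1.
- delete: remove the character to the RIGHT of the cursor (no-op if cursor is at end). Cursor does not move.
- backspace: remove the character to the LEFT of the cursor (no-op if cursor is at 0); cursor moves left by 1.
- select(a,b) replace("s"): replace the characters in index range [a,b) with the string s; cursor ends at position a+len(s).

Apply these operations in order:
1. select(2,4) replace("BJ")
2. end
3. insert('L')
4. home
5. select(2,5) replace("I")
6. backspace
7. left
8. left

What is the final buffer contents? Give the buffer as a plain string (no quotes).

Answer: GW

Derivation:
After op 1 (select(2,4) replace("BJ")): buf='GWBJ' cursor=4
After op 2 (end): buf='GWBJ' cursor=4
After op 3 (insert('L')): buf='GWBJL' cursor=5
After op 4 (home): buf='GWBJL' cursor=0
After op 5 (select(2,5) replace("I")): buf='GWI' cursor=3
After op 6 (backspace): buf='GW' cursor=2
After op 7 (left): buf='GW' cursor=1
After op 8 (left): buf='GW' cursor=0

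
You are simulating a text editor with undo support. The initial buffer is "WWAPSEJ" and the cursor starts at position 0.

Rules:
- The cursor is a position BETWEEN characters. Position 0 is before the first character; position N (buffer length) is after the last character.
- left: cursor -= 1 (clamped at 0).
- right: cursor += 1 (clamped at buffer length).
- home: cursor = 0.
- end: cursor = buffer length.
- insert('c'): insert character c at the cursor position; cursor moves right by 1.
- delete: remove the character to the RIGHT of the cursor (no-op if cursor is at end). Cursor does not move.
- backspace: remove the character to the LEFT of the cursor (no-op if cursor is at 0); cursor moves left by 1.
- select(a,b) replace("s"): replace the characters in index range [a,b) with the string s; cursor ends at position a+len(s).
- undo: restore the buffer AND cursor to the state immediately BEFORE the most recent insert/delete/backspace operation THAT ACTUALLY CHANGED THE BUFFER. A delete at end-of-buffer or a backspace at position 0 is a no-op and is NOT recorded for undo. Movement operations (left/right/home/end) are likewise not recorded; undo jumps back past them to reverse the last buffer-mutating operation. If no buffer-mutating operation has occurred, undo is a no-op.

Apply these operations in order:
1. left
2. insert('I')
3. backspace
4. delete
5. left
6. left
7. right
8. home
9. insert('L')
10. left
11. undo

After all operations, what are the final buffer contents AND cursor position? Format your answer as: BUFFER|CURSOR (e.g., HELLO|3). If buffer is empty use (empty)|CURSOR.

Answer: WAPSEJ|0

Derivation:
After op 1 (left): buf='WWAPSEJ' cursor=0
After op 2 (insert('I')): buf='IWWAPSEJ' cursor=1
After op 3 (backspace): buf='WWAPSEJ' cursor=0
After op 4 (delete): buf='WAPSEJ' cursor=0
After op 5 (left): buf='WAPSEJ' cursor=0
After op 6 (left): buf='WAPSEJ' cursor=0
After op 7 (right): buf='WAPSEJ' cursor=1
After op 8 (home): buf='WAPSEJ' cursor=0
After op 9 (insert('L')): buf='LWAPSEJ' cursor=1
After op 10 (left): buf='LWAPSEJ' cursor=0
After op 11 (undo): buf='WAPSEJ' cursor=0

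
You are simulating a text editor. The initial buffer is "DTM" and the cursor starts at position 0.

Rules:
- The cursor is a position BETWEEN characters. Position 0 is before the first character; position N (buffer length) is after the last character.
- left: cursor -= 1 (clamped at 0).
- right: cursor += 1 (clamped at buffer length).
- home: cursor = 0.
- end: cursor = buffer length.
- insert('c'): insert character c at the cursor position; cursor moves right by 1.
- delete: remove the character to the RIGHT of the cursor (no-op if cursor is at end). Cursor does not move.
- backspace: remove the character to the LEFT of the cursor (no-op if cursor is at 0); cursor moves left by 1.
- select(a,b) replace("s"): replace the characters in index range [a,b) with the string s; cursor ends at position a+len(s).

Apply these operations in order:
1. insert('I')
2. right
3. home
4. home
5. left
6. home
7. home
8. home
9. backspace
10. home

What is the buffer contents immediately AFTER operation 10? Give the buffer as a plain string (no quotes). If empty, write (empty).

After op 1 (insert('I')): buf='IDTM' cursor=1
After op 2 (right): buf='IDTM' cursor=2
After op 3 (home): buf='IDTM' cursor=0
After op 4 (home): buf='IDTM' cursor=0
After op 5 (left): buf='IDTM' cursor=0
After op 6 (home): buf='IDTM' cursor=0
After op 7 (home): buf='IDTM' cursor=0
After op 8 (home): buf='IDTM' cursor=0
After op 9 (backspace): buf='IDTM' cursor=0
After op 10 (home): buf='IDTM' cursor=0

Answer: IDTM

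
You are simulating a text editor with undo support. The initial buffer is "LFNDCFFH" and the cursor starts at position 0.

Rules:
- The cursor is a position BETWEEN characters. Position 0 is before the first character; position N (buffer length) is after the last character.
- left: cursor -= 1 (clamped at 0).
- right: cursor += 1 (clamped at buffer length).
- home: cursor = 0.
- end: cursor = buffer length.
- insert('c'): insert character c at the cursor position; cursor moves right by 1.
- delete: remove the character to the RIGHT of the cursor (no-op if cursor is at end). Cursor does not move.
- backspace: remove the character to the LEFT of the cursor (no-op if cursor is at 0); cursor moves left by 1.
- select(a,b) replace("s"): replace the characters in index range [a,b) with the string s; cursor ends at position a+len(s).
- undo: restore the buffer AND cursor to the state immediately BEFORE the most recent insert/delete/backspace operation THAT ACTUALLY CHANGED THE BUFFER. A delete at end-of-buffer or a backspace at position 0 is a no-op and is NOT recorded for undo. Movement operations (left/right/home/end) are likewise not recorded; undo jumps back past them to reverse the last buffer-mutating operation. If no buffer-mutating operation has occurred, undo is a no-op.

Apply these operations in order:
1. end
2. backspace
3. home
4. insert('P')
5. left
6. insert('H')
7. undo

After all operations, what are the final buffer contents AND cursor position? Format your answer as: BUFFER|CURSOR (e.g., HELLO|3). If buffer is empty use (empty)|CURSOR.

Answer: PLFNDCFF|0

Derivation:
After op 1 (end): buf='LFNDCFFH' cursor=8
After op 2 (backspace): buf='LFNDCFF' cursor=7
After op 3 (home): buf='LFNDCFF' cursor=0
After op 4 (insert('P')): buf='PLFNDCFF' cursor=1
After op 5 (left): buf='PLFNDCFF' cursor=0
After op 6 (insert('H')): buf='HPLFNDCFF' cursor=1
After op 7 (undo): buf='PLFNDCFF' cursor=0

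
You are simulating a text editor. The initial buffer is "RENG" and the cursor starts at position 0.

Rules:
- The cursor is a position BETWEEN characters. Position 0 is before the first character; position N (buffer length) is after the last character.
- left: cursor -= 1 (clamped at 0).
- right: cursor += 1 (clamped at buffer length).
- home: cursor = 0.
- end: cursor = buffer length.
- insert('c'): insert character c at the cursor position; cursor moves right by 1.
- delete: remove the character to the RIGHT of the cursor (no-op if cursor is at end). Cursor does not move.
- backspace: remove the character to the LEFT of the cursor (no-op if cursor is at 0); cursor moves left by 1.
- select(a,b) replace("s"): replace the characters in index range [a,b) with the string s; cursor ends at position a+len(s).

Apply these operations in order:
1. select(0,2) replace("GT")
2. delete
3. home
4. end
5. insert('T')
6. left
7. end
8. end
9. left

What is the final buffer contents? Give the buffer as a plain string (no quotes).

Answer: GTGT

Derivation:
After op 1 (select(0,2) replace("GT")): buf='GTNG' cursor=2
After op 2 (delete): buf='GTG' cursor=2
After op 3 (home): buf='GTG' cursor=0
After op 4 (end): buf='GTG' cursor=3
After op 5 (insert('T')): buf='GTGT' cursor=4
After op 6 (left): buf='GTGT' cursor=3
After op 7 (end): buf='GTGT' cursor=4
After op 8 (end): buf='GTGT' cursor=4
After op 9 (left): buf='GTGT' cursor=3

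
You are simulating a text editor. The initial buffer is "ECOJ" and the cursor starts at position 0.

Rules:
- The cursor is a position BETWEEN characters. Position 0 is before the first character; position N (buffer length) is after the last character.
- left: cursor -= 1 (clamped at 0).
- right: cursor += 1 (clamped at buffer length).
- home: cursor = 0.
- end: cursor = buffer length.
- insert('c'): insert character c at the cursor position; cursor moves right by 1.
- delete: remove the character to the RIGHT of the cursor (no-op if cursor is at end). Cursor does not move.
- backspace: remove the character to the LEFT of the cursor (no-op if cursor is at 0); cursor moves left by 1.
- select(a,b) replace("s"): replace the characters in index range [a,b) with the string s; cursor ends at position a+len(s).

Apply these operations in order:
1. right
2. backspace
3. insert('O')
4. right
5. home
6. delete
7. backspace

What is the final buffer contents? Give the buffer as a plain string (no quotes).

Answer: COJ

Derivation:
After op 1 (right): buf='ECOJ' cursor=1
After op 2 (backspace): buf='COJ' cursor=0
After op 3 (insert('O')): buf='OCOJ' cursor=1
After op 4 (right): buf='OCOJ' cursor=2
After op 5 (home): buf='OCOJ' cursor=0
After op 6 (delete): buf='COJ' cursor=0
After op 7 (backspace): buf='COJ' cursor=0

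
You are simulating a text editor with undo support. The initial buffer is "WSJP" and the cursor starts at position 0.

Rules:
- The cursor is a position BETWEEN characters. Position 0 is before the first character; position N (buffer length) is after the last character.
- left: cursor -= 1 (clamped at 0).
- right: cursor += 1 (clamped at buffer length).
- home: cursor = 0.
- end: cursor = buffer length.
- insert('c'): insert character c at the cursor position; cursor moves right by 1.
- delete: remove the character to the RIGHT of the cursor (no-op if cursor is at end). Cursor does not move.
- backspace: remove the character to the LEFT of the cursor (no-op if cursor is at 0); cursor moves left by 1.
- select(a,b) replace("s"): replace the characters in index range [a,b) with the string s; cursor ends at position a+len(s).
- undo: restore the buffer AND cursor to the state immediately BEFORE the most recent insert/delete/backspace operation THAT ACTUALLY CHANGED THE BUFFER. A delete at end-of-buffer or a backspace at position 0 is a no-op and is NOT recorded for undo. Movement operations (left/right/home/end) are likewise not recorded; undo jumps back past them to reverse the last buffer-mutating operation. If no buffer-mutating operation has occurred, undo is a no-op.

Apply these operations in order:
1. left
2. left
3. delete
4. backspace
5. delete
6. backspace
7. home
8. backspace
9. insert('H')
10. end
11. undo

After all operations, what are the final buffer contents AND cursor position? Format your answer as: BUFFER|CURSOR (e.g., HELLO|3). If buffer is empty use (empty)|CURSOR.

Answer: JP|0

Derivation:
After op 1 (left): buf='WSJP' cursor=0
After op 2 (left): buf='WSJP' cursor=0
After op 3 (delete): buf='SJP' cursor=0
After op 4 (backspace): buf='SJP' cursor=0
After op 5 (delete): buf='JP' cursor=0
After op 6 (backspace): buf='JP' cursor=0
After op 7 (home): buf='JP' cursor=0
After op 8 (backspace): buf='JP' cursor=0
After op 9 (insert('H')): buf='HJP' cursor=1
After op 10 (end): buf='HJP' cursor=3
After op 11 (undo): buf='JP' cursor=0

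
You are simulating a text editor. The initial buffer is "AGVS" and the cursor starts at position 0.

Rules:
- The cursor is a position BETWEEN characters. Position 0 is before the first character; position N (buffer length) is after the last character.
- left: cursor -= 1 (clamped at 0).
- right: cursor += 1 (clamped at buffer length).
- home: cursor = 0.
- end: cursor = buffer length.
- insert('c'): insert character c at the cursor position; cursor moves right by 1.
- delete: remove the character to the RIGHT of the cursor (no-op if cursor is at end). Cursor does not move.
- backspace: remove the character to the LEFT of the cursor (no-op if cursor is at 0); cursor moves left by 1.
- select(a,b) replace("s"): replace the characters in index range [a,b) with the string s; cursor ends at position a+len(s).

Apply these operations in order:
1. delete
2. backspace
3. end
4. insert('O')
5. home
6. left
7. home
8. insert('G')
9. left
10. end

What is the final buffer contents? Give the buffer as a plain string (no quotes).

After op 1 (delete): buf='GVS' cursor=0
After op 2 (backspace): buf='GVS' cursor=0
After op 3 (end): buf='GVS' cursor=3
After op 4 (insert('O')): buf='GVSO' cursor=4
After op 5 (home): buf='GVSO' cursor=0
After op 6 (left): buf='GVSO' cursor=0
After op 7 (home): buf='GVSO' cursor=0
After op 8 (insert('G')): buf='GGVSO' cursor=1
After op 9 (left): buf='GGVSO' cursor=0
After op 10 (end): buf='GGVSO' cursor=5

Answer: GGVSO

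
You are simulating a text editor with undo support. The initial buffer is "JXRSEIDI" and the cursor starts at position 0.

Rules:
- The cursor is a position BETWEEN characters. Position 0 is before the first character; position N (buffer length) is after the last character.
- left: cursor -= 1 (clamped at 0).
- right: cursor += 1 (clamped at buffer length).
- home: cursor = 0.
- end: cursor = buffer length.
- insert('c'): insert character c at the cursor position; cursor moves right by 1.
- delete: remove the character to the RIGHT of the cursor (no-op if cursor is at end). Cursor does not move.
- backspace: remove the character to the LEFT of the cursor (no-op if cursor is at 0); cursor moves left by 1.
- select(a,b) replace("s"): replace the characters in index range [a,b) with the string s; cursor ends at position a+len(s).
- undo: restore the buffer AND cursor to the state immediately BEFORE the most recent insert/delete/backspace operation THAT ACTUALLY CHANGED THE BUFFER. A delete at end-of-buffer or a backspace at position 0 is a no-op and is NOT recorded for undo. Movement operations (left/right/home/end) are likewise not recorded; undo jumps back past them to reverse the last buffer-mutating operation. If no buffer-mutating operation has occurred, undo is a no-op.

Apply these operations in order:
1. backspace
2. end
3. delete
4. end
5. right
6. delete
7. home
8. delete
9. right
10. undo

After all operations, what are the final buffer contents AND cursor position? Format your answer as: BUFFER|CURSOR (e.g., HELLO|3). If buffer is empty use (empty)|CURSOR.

After op 1 (backspace): buf='JXRSEIDI' cursor=0
After op 2 (end): buf='JXRSEIDI' cursor=8
After op 3 (delete): buf='JXRSEIDI' cursor=8
After op 4 (end): buf='JXRSEIDI' cursor=8
After op 5 (right): buf='JXRSEIDI' cursor=8
After op 6 (delete): buf='JXRSEIDI' cursor=8
After op 7 (home): buf='JXRSEIDI' cursor=0
After op 8 (delete): buf='XRSEIDI' cursor=0
After op 9 (right): buf='XRSEIDI' cursor=1
After op 10 (undo): buf='JXRSEIDI' cursor=0

Answer: JXRSEIDI|0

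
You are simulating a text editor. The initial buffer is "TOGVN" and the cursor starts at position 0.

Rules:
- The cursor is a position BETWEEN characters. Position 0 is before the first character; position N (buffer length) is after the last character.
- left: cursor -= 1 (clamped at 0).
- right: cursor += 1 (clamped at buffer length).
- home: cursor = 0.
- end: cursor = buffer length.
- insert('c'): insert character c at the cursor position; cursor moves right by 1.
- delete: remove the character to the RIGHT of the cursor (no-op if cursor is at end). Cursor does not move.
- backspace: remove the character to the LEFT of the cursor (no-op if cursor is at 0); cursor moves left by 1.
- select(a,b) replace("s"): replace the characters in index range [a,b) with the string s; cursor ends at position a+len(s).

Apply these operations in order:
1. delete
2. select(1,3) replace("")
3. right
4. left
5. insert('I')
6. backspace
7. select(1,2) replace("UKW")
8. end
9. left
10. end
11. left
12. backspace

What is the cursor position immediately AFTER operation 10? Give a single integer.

After op 1 (delete): buf='OGVN' cursor=0
After op 2 (select(1,3) replace("")): buf='ON' cursor=1
After op 3 (right): buf='ON' cursor=2
After op 4 (left): buf='ON' cursor=1
After op 5 (insert('I')): buf='OIN' cursor=2
After op 6 (backspace): buf='ON' cursor=1
After op 7 (select(1,2) replace("UKW")): buf='OUKW' cursor=4
After op 8 (end): buf='OUKW' cursor=4
After op 9 (left): buf='OUKW' cursor=3
After op 10 (end): buf='OUKW' cursor=4

Answer: 4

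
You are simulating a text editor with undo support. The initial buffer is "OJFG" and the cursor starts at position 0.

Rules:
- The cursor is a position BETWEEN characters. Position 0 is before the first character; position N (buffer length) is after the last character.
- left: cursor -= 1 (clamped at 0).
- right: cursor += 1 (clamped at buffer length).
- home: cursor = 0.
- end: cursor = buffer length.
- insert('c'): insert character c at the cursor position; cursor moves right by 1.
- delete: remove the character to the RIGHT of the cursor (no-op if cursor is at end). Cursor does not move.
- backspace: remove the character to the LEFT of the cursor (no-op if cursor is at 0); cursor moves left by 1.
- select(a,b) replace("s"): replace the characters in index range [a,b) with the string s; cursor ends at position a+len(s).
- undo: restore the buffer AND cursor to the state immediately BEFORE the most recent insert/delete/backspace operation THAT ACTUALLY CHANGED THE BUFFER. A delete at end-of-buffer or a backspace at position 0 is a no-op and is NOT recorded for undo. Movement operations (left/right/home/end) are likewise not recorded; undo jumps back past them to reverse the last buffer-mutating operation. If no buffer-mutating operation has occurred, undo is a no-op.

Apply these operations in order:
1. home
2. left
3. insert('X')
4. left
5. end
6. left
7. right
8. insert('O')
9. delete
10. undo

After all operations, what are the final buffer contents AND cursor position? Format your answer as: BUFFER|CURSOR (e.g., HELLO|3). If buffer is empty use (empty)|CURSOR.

After op 1 (home): buf='OJFG' cursor=0
After op 2 (left): buf='OJFG' cursor=0
After op 3 (insert('X')): buf='XOJFG' cursor=1
After op 4 (left): buf='XOJFG' cursor=0
After op 5 (end): buf='XOJFG' cursor=5
After op 6 (left): buf='XOJFG' cursor=4
After op 7 (right): buf='XOJFG' cursor=5
After op 8 (insert('O')): buf='XOJFGO' cursor=6
After op 9 (delete): buf='XOJFGO' cursor=6
After op 10 (undo): buf='XOJFG' cursor=5

Answer: XOJFG|5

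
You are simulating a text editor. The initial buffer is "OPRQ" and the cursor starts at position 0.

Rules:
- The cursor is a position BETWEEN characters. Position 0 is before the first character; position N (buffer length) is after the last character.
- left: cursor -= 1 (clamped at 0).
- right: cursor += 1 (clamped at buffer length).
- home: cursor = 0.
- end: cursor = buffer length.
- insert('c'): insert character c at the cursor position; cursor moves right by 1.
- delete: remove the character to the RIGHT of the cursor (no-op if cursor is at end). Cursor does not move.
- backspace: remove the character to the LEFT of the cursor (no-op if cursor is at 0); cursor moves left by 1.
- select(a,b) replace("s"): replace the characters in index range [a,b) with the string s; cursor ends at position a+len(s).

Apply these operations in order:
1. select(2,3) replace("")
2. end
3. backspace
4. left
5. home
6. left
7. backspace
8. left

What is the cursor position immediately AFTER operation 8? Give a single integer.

Answer: 0

Derivation:
After op 1 (select(2,3) replace("")): buf='OPQ' cursor=2
After op 2 (end): buf='OPQ' cursor=3
After op 3 (backspace): buf='OP' cursor=2
After op 4 (left): buf='OP' cursor=1
After op 5 (home): buf='OP' cursor=0
After op 6 (left): buf='OP' cursor=0
After op 7 (backspace): buf='OP' cursor=0
After op 8 (left): buf='OP' cursor=0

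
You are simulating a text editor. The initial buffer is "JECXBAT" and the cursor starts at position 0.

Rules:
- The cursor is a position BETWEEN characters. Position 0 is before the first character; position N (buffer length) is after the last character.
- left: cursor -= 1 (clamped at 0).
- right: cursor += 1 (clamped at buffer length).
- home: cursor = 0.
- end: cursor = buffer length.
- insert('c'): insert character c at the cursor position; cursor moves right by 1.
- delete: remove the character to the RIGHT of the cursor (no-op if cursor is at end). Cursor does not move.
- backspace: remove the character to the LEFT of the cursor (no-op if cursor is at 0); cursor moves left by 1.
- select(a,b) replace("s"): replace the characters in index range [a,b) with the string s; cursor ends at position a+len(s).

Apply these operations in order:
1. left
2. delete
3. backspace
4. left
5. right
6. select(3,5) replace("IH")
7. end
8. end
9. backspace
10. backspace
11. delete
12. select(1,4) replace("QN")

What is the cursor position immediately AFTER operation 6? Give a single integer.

After op 1 (left): buf='JECXBAT' cursor=0
After op 2 (delete): buf='ECXBAT' cursor=0
After op 3 (backspace): buf='ECXBAT' cursor=0
After op 4 (left): buf='ECXBAT' cursor=0
After op 5 (right): buf='ECXBAT' cursor=1
After op 6 (select(3,5) replace("IH")): buf='ECXIHT' cursor=5

Answer: 5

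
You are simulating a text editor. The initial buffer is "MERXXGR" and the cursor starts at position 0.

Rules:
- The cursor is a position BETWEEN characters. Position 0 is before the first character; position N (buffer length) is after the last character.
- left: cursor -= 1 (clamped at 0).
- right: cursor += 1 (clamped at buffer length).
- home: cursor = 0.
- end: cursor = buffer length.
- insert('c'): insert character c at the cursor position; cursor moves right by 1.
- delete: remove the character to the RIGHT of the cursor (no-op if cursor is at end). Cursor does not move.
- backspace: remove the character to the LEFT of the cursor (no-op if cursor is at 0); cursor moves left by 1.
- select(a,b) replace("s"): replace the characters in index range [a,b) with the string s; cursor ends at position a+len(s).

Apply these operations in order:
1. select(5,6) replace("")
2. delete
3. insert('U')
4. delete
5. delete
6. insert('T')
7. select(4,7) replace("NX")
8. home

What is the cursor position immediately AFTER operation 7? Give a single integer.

After op 1 (select(5,6) replace("")): buf='MERXXR' cursor=5
After op 2 (delete): buf='MERXX' cursor=5
After op 3 (insert('U')): buf='MERXXU' cursor=6
After op 4 (delete): buf='MERXXU' cursor=6
After op 5 (delete): buf='MERXXU' cursor=6
After op 6 (insert('T')): buf='MERXXUT' cursor=7
After op 7 (select(4,7) replace("NX")): buf='MERXNX' cursor=6

Answer: 6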